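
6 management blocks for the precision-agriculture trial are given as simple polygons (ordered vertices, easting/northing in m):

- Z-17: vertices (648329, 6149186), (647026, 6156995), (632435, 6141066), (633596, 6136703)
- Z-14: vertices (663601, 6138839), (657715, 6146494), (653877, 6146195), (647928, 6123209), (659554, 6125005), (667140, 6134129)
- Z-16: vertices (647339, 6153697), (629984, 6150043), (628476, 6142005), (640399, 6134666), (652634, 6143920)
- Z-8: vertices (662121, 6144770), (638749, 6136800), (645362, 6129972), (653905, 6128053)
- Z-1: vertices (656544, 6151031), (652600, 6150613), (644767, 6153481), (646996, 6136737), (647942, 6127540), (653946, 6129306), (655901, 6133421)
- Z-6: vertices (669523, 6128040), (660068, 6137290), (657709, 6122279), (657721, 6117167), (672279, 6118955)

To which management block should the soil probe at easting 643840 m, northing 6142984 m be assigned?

Cast a ray rightward from (643840, 6142984). For each polygon, the edges (by vertex number in listed order) whose endpoints lie on opposite sides of northing = 6142984, where each meets that height, and whether that is right or left of the point:
Z-17: 2–3 at easting≈634191.9 (left), 4–1 at easting≈641009.1 (left) → 0 crossings.
Z-14: 1–2 at easting≈660413.9 (right), 3–4 at easting≈653046.0 (right) → 2 crossings.
Z-16: 2–3 at easting≈628659.7 (left), 4–5 at easting≈651396.5 (right) → 1 crossing.
Z-8: 1–2 at easting≈656883.6 (right), 4–1 at easting≈661243.2 (right) → 2 crossings.
Z-1: 3–4 at easting≈646164.4 (right), 7–1 at easting≈656250.2 (right) → 2 crossings.
Z-6: no edge straddles that height → 0 crossings.
Only Z-16 has an odd count, so the point is inside Z-16.

Z-16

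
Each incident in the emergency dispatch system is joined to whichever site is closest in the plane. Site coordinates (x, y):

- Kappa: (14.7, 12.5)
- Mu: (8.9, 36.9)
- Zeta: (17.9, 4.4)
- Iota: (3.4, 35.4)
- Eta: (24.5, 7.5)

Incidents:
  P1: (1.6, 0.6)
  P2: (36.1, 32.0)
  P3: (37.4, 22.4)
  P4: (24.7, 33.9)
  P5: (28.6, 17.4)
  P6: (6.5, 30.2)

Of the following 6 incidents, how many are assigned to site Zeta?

1

P1 → Zeta
P2 → Eta
P3 → Eta
P4 → Mu
P5 → Eta
P6 → Iota
1 of the 6 goes to Zeta.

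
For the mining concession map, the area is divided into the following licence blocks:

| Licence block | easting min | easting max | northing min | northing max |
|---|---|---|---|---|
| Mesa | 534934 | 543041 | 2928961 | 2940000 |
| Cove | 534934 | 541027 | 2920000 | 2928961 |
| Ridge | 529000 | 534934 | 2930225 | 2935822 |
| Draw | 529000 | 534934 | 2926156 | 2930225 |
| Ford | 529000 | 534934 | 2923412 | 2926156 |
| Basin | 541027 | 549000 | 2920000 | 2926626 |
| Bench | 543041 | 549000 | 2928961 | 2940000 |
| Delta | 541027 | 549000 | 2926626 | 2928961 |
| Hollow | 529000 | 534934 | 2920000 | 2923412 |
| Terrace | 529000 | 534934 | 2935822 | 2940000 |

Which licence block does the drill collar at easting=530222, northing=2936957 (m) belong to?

Terrace

The point has easting = 530222 and northing = 2936957.
Only Terrace satisfies 529000 ≤ easting ≤ 534934 and 2935822 ≤ northing ≤ 2940000.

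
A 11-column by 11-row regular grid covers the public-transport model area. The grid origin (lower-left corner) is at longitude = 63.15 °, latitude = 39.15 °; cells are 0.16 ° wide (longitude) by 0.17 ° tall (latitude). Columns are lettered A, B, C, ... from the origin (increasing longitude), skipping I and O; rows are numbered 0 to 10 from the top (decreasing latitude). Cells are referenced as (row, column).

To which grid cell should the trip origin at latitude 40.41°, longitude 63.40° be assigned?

Column index: ⌊(63.40 − 63.15) / 0.16⌋ = ⌊1.562⌋ = 1 → column B
Row offset from origin: ⌊(40.41 − 39.15) / 0.17⌋ = ⌊7.412⌋ = 7 → row 3 (counted from top)

(3, B)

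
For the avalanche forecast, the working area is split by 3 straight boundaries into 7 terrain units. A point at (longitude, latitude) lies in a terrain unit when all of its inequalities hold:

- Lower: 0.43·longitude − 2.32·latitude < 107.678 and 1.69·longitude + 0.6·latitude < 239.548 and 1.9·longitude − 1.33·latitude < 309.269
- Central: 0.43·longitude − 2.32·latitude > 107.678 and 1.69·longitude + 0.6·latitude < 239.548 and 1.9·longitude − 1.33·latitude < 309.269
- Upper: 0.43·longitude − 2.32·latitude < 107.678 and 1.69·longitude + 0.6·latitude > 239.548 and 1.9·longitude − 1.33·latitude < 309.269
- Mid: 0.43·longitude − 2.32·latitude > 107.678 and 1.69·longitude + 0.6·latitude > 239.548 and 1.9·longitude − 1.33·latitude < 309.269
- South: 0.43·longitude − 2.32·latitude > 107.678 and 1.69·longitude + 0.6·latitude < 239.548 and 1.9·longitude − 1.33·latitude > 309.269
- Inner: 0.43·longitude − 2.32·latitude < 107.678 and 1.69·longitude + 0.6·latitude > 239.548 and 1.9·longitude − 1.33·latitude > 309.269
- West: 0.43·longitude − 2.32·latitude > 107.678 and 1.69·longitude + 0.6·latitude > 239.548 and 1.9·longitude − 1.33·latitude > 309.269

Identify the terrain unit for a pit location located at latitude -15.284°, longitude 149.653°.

Upper

0.43·149.653 − 2.32·-15.284 = 99.810, which is < 107.678
1.69·149.653 + 0.6·-15.284 = 243.743, which is > 239.548
1.9·149.653 − 1.33·-15.284 = 304.668, which is < 309.269
This sign pattern matches Upper.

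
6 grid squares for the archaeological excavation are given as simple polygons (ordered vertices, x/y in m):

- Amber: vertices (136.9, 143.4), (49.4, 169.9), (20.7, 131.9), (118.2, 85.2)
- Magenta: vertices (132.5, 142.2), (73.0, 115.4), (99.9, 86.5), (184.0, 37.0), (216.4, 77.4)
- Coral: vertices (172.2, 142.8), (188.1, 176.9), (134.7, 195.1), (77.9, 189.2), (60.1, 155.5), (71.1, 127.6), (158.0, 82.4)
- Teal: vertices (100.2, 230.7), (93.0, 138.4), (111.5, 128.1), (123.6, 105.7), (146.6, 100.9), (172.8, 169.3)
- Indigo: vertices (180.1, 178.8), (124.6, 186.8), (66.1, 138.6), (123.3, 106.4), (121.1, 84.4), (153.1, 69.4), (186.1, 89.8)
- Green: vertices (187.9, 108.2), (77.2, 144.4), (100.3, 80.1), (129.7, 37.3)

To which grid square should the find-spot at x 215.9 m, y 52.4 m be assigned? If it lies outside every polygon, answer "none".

none

Cast a ray rightward from (215.9, 52.4). For each polygon, the edges (by vertex number in listed order) whose endpoints lie on opposite sides of y = 52.4, where each meets that height, and whether that is right or left of the point:
Amber: no edge straddles that height → 0 crossings.
Magenta: 3–4 at x≈157.84 (left), 4–5 at x≈196.35 (left) → 0 crossings.
Coral: no edge straddles that height → 0 crossings.
Teal: no edge straddles that height → 0 crossings.
Indigo: no edge straddles that height → 0 crossings.
Green: 3–4 at x≈119.33 (left), 4–1 at x≈142.10 (left) → 0 crossings.
All counts are even, so the point lies outside every listed polygon.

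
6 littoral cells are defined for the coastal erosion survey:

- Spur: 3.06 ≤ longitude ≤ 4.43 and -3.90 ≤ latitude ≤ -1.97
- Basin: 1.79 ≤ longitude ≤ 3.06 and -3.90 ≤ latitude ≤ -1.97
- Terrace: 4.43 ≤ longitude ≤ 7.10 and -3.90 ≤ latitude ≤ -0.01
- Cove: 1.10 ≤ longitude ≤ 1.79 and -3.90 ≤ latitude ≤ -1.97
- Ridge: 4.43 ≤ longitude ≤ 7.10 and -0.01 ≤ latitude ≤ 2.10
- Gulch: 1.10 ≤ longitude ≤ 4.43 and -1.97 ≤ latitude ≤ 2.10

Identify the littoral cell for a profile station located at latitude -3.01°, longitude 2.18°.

The point has longitude = 2.18 and latitude = -3.01.
Only Basin satisfies 1.79 ≤ longitude ≤ 3.06 and -3.90 ≤ latitude ≤ -1.97.

Basin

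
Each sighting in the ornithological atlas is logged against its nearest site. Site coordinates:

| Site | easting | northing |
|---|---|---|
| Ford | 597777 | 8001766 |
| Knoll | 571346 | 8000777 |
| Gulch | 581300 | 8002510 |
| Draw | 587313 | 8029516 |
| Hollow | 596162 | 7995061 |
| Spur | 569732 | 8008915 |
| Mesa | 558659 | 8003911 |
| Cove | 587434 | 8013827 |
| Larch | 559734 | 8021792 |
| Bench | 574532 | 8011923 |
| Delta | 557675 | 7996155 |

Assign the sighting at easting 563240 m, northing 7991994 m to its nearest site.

Delta

Squared distances to each site:
Ford: 1288296353.000; Knoll: 142848325.000; Gulch: 436749856.000; Draw: 1987409813.000; Hollow: 1093264573.000; Spur: 328466305.000; Mesa: 163000450.000; Cove: 1062029525.000; Larch: 900212840.000; Bench: 524674305.000; Delta: 48283146.000.
Minimum at Delta.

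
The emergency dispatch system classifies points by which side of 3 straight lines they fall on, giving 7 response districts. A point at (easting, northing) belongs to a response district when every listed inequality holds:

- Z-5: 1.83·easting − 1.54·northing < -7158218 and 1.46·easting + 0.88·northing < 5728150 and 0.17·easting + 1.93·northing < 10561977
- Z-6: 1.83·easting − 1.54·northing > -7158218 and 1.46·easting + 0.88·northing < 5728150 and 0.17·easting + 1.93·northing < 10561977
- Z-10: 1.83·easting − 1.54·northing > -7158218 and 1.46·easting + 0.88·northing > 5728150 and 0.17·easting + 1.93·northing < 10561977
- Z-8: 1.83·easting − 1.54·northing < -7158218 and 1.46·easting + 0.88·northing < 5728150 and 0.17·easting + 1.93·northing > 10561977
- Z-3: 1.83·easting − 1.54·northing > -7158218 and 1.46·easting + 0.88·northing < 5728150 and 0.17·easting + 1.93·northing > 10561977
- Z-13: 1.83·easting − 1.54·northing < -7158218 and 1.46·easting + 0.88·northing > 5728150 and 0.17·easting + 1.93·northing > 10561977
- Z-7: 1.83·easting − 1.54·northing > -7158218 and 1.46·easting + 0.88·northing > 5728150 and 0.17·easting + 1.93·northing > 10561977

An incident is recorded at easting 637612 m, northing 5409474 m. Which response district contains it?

1.83·637612 − 1.54·5409474 = -7163760.000, which is < -7158218
1.46·637612 + 0.88·5409474 = 5691250.640, which is < 5728150
0.17·637612 + 1.93·5409474 = 10548678.860, which is < 10561977
This sign pattern matches Z-5.

Z-5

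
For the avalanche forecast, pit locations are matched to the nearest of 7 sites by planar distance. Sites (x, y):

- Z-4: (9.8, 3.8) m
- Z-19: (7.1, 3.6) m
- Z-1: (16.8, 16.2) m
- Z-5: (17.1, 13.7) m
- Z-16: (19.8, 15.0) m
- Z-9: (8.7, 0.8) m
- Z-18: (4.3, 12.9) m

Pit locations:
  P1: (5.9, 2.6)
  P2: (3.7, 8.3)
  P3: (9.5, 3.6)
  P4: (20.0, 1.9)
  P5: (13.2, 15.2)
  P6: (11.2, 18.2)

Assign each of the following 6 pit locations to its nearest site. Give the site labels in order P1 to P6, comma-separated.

Z-19, Z-18, Z-4, Z-4, Z-1, Z-1

P1 → Z-19 (d²=2.44)
P2 → Z-18 (d²=21.52)
P3 → Z-4 (d²=0.13)
P4 → Z-4 (d²=107.65)
P5 → Z-1 (d²=13.96)
P6 → Z-1 (d²=35.36)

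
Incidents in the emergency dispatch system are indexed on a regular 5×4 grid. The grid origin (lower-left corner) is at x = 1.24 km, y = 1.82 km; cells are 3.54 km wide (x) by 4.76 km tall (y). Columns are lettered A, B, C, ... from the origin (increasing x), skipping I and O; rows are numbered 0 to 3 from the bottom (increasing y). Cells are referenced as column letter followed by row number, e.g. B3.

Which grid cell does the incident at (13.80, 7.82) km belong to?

D1

Column index: ⌊(13.80 − 1.24) / 3.54⌋ = ⌊3.548⌋ = 3 → column D
Row offset from origin: ⌊(7.82 − 1.82) / 4.76⌋ = ⌊1.261⌋ = 1 → row 1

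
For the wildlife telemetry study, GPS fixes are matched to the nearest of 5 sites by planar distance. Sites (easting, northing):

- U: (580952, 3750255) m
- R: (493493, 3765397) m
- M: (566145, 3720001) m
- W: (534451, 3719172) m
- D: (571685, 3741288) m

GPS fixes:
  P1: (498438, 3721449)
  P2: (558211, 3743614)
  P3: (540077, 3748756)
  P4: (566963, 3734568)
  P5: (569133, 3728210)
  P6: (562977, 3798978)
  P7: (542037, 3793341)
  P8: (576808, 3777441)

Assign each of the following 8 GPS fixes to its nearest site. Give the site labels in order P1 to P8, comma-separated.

W, D, W, D, M, U, R, U

P1 → W (d²=1302120898.00)
P2 → D (d²=186958952.00)
P3 → W (d²=906864932.00)
P4 → D (d²=67455684.00)
P5 → M (d²=76315825.00)
P6 → U (d²=2697031354.00)
P7 → R (d²=3137387072.00)
P8 → U (d²=756251332.00)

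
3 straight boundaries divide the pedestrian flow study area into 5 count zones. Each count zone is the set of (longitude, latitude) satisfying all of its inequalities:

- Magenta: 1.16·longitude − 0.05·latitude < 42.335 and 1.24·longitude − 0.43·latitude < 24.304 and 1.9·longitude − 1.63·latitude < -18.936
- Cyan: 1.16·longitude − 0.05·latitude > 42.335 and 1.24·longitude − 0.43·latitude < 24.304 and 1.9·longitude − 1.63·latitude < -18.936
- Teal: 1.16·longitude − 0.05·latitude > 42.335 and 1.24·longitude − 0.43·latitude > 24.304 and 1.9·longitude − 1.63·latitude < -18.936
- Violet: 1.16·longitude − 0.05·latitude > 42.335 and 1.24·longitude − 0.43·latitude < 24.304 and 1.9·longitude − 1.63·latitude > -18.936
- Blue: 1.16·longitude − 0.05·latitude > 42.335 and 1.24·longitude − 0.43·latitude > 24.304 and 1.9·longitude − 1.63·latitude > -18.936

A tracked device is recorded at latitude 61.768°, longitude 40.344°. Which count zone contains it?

1.16·40.344 − 0.05·61.768 = 43.711, which is > 42.335
1.24·40.344 − 0.43·61.768 = 23.466, which is < 24.304
1.9·40.344 − 1.63·61.768 = -24.028, which is < -18.936
This sign pattern matches Cyan.

Cyan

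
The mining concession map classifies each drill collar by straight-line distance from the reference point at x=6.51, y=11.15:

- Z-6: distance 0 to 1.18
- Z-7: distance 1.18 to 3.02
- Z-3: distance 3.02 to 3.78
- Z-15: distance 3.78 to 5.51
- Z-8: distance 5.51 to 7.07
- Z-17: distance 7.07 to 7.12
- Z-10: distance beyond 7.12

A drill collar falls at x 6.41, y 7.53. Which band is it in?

Distance = √((6.41−6.51)² + (7.53−11.15)²) = √(0.010 + 13.104) = 3.621.
3.02 ≤ 3.621 < 3.78 → Z-3.

Z-3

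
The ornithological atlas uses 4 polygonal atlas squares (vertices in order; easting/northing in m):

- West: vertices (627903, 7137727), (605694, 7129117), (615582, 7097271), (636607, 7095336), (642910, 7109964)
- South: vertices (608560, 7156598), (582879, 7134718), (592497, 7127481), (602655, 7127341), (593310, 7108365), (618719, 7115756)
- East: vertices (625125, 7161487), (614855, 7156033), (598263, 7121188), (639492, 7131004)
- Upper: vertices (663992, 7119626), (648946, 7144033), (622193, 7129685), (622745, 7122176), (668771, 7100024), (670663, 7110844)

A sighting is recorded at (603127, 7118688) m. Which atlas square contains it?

Cast a ray rightward from (603127, 7118688). For each polygon, the edges (by vertex number in listed order) whose endpoints lie on opposite sides of northing = 7118688, where each meets that height, and whether that is right or left of the point:
West: 2–3 at easting≈608932.1 (right), 5–1 at easting≈638194.3 (right) → 2 crossings.
South: 4–5 at easting≈598393.7 (left), 6–1 at easting≈617989.7 (right) → 1 crossing.
East: no edge straddles that height → 0 crossings.
Upper: 4–5 at easting≈629992.1 (right), 6–1 at easting≈664704.5 (right) → 2 crossings.
Only South has an odd count, so the point is inside South.

South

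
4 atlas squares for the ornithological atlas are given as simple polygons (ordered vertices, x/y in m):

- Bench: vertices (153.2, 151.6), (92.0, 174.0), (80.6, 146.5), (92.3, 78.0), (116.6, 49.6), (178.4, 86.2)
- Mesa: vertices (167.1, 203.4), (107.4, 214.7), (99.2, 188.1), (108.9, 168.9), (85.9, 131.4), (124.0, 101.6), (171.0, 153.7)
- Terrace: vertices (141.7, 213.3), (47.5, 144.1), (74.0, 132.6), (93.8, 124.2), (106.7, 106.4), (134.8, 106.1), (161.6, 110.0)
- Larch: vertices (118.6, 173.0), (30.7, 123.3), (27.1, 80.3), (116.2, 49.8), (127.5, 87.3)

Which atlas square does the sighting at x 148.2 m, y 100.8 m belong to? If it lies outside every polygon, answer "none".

Cast a ray rightward from (148.2, 100.8). For each polygon, the edges (by vertex number in listed order) whose endpoints lie on opposite sides of y = 100.8, where each meets that height, and whether that is right or left of the point:
Bench: 3–4 at x≈88.41 (left), 6–1 at x≈172.77 (right) → 1 crossing.
Mesa: no edge straddles that height → 0 crossings.
Terrace: no edge straddles that height → 0 crossings.
Larch: 2–3 at x≈28.82 (left), 5–1 at x≈126.10 (left) → 0 crossings.
Only Bench has an odd count, so the point is inside Bench.

Bench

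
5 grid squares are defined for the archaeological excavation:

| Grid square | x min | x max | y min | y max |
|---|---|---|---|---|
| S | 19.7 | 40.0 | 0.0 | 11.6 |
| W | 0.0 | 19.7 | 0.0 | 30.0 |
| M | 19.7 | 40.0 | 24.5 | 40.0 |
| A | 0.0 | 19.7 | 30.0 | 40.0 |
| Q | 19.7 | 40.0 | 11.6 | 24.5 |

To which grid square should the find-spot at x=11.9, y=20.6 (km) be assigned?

W

The point has x = 11.9 and y = 20.6.
Only W satisfies 0.0 ≤ x ≤ 19.7 and 0.0 ≤ y ≤ 30.0.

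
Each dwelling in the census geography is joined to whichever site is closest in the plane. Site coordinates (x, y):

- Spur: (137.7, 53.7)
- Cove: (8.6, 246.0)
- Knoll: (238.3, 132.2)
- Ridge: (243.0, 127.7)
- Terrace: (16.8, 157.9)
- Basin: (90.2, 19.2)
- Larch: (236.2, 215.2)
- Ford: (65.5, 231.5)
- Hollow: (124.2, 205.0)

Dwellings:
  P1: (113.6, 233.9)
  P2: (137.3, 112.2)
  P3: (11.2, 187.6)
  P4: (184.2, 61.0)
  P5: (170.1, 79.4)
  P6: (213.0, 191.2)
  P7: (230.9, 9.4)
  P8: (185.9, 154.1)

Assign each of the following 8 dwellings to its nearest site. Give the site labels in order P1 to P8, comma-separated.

P1 → Hollow (d²=947.57)
P2 → Spur (d²=3422.41)
P3 → Terrace (d²=913.45)
P4 → Spur (d²=2215.54)
P5 → Spur (d²=1710.25)
P6 → Larch (d²=1114.24)
P7 → Spur (d²=10648.73)
P8 → Knoll (d²=3225.37)

Hollow, Spur, Terrace, Spur, Spur, Larch, Spur, Knoll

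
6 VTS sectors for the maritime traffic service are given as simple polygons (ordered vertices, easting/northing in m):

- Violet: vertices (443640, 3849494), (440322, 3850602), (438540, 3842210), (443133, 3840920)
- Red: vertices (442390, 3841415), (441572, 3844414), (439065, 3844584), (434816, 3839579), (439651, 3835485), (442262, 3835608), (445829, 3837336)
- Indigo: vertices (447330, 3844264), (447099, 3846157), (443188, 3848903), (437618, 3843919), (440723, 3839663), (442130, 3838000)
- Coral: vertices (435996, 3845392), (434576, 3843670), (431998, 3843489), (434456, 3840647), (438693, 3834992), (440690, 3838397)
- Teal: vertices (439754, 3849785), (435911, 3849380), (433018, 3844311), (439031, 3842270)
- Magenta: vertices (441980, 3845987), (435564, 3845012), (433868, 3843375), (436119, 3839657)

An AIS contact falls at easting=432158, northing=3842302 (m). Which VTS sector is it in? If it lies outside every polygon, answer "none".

none

Cast a ray rightward from (432158, 3842302). For each polygon, the edges (by vertex number in listed order) whose endpoints lie on opposite sides of northing = 3842302, where each meets that height, and whether that is right or left of the point:
Violet: 2–3 at easting≈438559.5 (right), 4–1 at easting≈443214.7 (right) → 2 crossings.
Red: 1–2 at easting≈442148.1 (right), 3–4 at easting≈437127.7 (right) → 2 crossings.
Indigo: 4–5 at easting≈438797.7 (right), 6–1 at easting≈445701.3 (right) → 2 crossings.
Coral: 3–4 at easting≈433024.6 (right), 6–1 at easting≈438069.5 (right) → 2 crossings.
Teal: 3–4 at easting≈438936.7 (right), 4–1 at easting≈439034.1 (right) → 2 crossings.
Magenta: 3–4 at easting≈434517.6 (right), 4–1 at easting≈438568.0 (right) → 2 crossings.
All counts are even, so the point lies outside every listed polygon.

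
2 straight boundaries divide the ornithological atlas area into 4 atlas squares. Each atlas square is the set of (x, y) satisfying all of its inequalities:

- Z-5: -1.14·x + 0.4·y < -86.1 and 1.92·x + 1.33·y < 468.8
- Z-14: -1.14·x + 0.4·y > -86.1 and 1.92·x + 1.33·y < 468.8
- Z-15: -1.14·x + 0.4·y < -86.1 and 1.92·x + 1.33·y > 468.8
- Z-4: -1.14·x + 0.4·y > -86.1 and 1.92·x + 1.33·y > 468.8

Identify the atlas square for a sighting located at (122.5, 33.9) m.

-1.14·122.5 + 0.4·33.9 = -126.090, which is < -86.1
1.92·122.5 + 1.33·33.9 = 280.287, which is < 468.8
This sign pattern matches Z-5.

Z-5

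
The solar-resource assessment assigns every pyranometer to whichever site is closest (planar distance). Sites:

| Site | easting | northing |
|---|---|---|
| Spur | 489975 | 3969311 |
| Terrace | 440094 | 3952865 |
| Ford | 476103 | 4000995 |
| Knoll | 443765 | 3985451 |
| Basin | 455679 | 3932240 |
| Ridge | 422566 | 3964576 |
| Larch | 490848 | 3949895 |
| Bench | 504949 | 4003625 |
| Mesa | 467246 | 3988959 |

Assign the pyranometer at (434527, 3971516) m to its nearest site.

Ridge

Squared distances to each site:
Spur: 3079342729.000; Terrace: 378851290.000; Ford: 2597575217.000; Knoll: 279524869.000; Basin: 1990011280.000; Ridge: 191229121.000; Larch: 3639522682.000; Bench: 5990245965.000; Mesa: 1374791210.000.
Minimum at Ridge.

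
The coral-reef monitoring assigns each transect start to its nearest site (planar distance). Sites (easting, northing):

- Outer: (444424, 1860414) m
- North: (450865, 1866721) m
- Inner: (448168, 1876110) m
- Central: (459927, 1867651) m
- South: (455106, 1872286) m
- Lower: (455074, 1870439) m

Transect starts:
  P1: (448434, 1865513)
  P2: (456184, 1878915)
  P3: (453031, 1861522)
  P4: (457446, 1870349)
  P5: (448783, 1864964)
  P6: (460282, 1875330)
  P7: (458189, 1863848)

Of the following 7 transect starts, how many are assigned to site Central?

P1 → North
P2 → South
P3 → North
P4 → Lower
P5 → North
P6 → South
P7 → Central
1 of the 7 goes to Central.

1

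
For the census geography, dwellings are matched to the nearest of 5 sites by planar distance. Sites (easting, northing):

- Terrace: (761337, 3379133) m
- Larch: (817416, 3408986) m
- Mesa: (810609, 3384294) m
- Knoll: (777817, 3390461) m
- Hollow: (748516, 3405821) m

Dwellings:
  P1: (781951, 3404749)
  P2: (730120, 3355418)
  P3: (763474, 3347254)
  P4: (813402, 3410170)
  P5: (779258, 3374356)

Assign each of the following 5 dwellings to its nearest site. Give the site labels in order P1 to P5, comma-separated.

P1 → Knoll (d²=221236900.00)
P2 → Terrace (d²=1536902314.00)
P3 → Terrace (d²=1020837410.00)
P4 → Larch (d²=17514052.00)
P5 → Knoll (d²=261447506.00)

Knoll, Terrace, Terrace, Larch, Knoll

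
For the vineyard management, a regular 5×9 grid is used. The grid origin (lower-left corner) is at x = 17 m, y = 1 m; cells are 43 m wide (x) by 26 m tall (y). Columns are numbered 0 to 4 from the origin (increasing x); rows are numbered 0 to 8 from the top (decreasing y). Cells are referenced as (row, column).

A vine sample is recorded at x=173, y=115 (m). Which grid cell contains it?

Column index: ⌊(173 − 17) / 43⌋ = ⌊3.628⌋ = 3
Row offset from origin: ⌊(115 − 1) / 26⌋ = ⌊4.385⌋ = 4 → row 4 (counted from top)

(4, 3)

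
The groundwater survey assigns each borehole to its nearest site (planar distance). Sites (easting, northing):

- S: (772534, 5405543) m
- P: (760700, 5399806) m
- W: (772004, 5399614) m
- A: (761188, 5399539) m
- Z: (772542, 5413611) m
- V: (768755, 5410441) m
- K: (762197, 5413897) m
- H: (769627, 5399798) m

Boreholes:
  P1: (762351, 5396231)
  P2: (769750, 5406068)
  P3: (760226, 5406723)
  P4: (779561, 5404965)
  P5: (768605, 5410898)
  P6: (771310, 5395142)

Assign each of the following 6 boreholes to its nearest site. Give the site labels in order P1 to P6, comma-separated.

A, S, P, S, V, W

P1 → A (d²=12295433.00)
P2 → S (d²=8026281.00)
P3 → P (d²=48069565.00)
P4 → S (d²=49712813.00)
P5 → V (d²=231349.00)
P6 → W (d²=20480420.00)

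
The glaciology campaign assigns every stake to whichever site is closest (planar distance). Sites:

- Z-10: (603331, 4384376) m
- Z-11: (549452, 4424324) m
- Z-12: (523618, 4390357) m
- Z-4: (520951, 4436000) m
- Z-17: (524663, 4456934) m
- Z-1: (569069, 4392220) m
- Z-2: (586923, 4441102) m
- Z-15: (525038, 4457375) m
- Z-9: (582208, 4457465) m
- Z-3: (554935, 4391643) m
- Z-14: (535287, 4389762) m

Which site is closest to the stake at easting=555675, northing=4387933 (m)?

Squared distances to each site:
Z-10: 2283746585.000; Z-11: 1363030610.000; Z-12: 1033527025.000; Z-4: 3516192665.000; Z-17: 5722882145.000; Z-1: 197777605.000; Z-2: 3803380065.000; Z-15: 5760817133.000; Z-9: 5538699113.000; Z-3: 14311700.000; Z-14: 419015785.000.
Minimum at Z-3.

Z-3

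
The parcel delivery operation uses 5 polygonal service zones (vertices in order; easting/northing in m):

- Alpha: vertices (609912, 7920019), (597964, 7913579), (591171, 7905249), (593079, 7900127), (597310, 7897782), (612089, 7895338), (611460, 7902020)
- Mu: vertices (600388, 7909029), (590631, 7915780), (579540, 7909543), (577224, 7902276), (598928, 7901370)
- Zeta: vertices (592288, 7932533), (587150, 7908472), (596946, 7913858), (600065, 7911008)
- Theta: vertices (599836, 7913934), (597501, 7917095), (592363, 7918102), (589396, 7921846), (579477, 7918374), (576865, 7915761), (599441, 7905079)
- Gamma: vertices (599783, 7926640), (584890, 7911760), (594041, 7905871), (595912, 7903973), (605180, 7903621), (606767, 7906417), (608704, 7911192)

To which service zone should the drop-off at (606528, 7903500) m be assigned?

Cast a ray rightward from (606528, 7903500). For each polygon, the edges (by vertex number in listed order) whose endpoints lie on opposite sides of northing = 7903500, where each meets that height, and whether that is right or left of the point:
Alpha: 3–4 at easting≈591822.5 (left), 7–1 at easting≈611332.7 (right) → 1 crossing.
Mu: 3–4 at easting≈577614.1 (left), 5–1 at easting≈599334.0 (left) → 0 crossings.
Zeta: no edge straddles that height → 0 crossings.
Theta: no edge straddles that height → 0 crossings.
Gamma: no edge straddles that height → 0 crossings.
Only Alpha has an odd count, so the point is inside Alpha.

Alpha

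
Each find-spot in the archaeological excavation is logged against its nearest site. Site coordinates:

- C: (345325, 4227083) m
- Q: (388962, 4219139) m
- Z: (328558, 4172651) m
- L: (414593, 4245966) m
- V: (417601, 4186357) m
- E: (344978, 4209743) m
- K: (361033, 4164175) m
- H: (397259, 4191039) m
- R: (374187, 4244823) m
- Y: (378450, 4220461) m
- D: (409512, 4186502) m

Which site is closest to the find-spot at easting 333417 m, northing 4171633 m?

Squared distances to each site:
C: 3216502964.000; Q: 5342067061.000; Z: 24646205.000; L: 12114937865.000; V: 7303742032.000; E: 1586028821.000; K: 818265220.000; H: 4452393800.000; R: 7018969000.000; Y: 4412144673.000; D: 6011536186.000.
Minimum at Z.

Z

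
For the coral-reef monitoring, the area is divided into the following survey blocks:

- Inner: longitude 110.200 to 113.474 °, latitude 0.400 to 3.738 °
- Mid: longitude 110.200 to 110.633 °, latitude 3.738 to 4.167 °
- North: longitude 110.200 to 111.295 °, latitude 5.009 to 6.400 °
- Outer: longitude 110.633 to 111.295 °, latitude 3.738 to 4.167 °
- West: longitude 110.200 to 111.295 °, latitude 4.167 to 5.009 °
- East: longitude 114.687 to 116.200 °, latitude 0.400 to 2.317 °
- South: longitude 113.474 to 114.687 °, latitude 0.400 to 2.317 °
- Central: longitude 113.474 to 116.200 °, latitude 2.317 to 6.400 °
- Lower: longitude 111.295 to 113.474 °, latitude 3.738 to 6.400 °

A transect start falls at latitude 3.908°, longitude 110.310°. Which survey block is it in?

The point has longitude = 110.310 and latitude = 3.908.
Only Mid satisfies 110.200 ≤ longitude ≤ 110.633 and 3.738 ≤ latitude ≤ 4.167.

Mid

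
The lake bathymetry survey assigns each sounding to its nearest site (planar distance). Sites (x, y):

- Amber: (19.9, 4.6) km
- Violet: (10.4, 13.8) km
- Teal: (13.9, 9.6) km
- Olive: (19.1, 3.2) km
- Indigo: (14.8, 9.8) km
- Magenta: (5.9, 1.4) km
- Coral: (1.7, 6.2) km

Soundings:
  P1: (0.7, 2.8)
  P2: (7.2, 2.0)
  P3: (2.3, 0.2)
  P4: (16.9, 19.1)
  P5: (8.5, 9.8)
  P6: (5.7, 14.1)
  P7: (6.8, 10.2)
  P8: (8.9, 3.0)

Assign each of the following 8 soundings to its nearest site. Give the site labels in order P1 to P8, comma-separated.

P1 → Coral (d²=12.56)
P2 → Magenta (d²=2.05)
P3 → Magenta (d²=14.40)
P4 → Violet (d²=70.34)
P5 → Violet (d²=19.61)
P6 → Violet (d²=22.18)
P7 → Violet (d²=25.92)
P8 → Magenta (d²=11.56)

Coral, Magenta, Magenta, Violet, Violet, Violet, Violet, Magenta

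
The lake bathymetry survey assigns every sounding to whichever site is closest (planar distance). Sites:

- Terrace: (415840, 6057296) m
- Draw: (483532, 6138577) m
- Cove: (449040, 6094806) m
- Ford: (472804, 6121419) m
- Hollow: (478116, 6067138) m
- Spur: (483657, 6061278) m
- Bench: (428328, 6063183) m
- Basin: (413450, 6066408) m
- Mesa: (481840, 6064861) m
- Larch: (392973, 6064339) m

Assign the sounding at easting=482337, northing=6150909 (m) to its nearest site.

Squared distances to each site:
Terrace: 13185244778.000; Draw: 153506249.000; Cove: 4256236818.000; Ford: 960538189.000; Hollow: 7035397282.000; Spur: 8035458561.000; Bench: 10612823157.000; Basin: 11885837770.000; Mesa: 7404505313.000; Larch: 15480289396.000.
Minimum at Draw.

Draw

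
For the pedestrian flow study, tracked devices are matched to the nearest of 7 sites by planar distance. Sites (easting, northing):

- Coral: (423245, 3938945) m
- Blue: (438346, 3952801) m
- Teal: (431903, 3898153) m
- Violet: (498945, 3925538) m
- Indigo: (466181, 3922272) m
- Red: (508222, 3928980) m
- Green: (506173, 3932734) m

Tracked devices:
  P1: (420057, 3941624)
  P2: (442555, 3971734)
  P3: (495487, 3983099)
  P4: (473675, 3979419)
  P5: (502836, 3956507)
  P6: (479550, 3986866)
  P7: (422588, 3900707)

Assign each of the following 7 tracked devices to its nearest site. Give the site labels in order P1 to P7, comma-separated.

P1 → Coral (d²=17340385.00)
P2 → Blue (d²=376174170.00)
P3 → Green (d²=2650823821.00)
P4 → Blue (d²=1956656165.00)
P5 → Green (d²=576291098.00)
P6 → Blue (d²=2858193841.00)
P7 → Teal (d²=93292141.00)

Coral, Blue, Green, Blue, Green, Blue, Teal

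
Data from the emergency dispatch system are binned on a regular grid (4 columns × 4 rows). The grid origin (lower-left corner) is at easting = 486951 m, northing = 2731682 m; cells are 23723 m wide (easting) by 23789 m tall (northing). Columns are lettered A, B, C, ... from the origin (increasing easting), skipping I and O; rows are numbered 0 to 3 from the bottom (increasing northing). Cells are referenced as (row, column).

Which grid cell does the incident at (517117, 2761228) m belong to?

(1, B)

Column index: ⌊(517117 − 486951) / 23723⌋ = ⌊1.272⌋ = 1 → column B
Row offset from origin: ⌊(2761228 − 2731682) / 23789⌋ = ⌊1.242⌋ = 1 → row 1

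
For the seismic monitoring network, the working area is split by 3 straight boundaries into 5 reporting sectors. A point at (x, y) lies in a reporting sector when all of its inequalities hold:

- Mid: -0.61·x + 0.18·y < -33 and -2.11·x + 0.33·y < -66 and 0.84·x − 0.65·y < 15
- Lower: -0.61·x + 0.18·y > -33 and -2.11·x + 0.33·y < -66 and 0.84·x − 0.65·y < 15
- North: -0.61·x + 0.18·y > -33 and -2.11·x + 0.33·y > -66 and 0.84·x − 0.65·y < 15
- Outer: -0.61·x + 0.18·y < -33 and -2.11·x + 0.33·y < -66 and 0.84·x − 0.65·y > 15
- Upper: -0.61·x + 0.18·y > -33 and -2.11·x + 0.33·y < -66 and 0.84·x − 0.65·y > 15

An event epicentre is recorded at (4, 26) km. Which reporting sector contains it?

-0.61·4 + 0.18·26 = 2.240, which is > -33
-2.11·4 + 0.33·26 = 0.140, which is > -66
0.84·4 − 0.65·26 = -13.540, which is < 15
This sign pattern matches North.

North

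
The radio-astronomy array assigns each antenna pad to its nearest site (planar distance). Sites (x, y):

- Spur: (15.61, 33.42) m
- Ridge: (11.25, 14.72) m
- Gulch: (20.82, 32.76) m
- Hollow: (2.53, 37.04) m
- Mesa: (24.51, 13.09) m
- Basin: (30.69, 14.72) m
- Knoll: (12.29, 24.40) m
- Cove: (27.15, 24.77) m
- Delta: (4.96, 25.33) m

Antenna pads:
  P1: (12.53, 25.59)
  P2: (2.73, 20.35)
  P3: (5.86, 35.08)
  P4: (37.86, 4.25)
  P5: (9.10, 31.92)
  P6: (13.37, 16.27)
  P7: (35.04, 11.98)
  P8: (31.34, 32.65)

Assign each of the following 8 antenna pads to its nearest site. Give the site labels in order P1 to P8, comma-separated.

Knoll, Delta, Hollow, Basin, Spur, Ridge, Basin, Cove

P1 → Knoll (d²=1.47)
P2 → Delta (d²=29.77)
P3 → Hollow (d²=14.93)
P4 → Basin (d²=161.03)
P5 → Spur (d²=44.63)
P6 → Ridge (d²=6.90)
P7 → Basin (d²=26.43)
P8 → Cove (d²=79.65)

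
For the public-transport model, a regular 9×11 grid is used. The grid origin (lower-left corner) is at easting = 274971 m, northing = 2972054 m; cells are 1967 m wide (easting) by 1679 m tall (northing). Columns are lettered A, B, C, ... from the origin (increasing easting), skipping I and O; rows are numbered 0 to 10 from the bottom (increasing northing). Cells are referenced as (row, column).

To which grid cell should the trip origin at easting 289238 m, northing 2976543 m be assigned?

(2, H)

Column index: ⌊(289238 − 274971) / 1967⌋ = ⌊7.253⌋ = 7 → column H
Row offset from origin: ⌊(2976543 − 2972054) / 1679⌋ = ⌊2.674⌋ = 2 → row 2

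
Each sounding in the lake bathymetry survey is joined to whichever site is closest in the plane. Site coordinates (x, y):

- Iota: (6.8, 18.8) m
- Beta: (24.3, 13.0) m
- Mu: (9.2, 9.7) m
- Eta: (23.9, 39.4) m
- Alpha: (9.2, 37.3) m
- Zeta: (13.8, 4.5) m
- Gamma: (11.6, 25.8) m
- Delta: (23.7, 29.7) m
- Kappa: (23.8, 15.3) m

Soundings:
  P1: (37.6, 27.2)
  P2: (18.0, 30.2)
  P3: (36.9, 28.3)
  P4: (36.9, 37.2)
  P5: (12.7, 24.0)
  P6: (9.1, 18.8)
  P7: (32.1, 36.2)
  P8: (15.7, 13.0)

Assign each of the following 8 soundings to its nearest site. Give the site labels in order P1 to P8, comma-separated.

P1 → Delta (d²=199.46)
P2 → Delta (d²=32.74)
P3 → Delta (d²=176.20)
P4 → Eta (d²=173.84)
P5 → Gamma (d²=4.45)
P6 → Iota (d²=5.29)
P7 → Eta (d²=77.48)
P8 → Mu (d²=53.14)

Delta, Delta, Delta, Eta, Gamma, Iota, Eta, Mu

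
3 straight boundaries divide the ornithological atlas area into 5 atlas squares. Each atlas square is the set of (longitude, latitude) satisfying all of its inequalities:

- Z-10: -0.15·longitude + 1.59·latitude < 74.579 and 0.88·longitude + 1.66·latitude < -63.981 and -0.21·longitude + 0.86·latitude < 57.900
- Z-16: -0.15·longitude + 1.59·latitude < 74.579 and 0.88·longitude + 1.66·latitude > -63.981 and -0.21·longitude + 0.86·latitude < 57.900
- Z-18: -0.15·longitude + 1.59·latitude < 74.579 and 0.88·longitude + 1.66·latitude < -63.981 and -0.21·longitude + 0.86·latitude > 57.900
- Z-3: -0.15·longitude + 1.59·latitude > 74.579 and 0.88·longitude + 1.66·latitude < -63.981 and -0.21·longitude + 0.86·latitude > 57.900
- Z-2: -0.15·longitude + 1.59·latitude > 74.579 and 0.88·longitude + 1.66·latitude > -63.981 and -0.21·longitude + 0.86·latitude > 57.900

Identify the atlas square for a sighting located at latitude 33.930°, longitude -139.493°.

Z-3

-0.15·-139.493 + 1.59·33.930 = 74.873, which is > 74.579
0.88·-139.493 + 1.66·33.930 = -66.430, which is < -63.981
-0.21·-139.493 + 0.86·33.930 = 58.473, which is > 57.900
This sign pattern matches Z-3.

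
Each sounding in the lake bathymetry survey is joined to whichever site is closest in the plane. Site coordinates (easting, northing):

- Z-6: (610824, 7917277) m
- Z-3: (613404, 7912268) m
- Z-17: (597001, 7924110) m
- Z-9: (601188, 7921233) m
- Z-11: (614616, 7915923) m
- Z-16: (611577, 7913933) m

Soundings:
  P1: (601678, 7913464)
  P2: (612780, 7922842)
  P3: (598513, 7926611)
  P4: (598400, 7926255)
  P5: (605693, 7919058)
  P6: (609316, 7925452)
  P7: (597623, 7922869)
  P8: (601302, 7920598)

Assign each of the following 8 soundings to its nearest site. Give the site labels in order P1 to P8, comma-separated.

P1 → Z-9 (d²=60597461.00)
P2 → Z-6 (d²=34795161.00)
P3 → Z-17 (d²=8541145.00)
P4 → Z-17 (d²=6558226.00)
P5 → Z-9 (d²=25025650.00)
P6 → Z-6 (d²=69104689.00)
P7 → Z-17 (d²=1926965.00)
P8 → Z-9 (d²=416221.00)

Z-9, Z-6, Z-17, Z-17, Z-9, Z-6, Z-17, Z-9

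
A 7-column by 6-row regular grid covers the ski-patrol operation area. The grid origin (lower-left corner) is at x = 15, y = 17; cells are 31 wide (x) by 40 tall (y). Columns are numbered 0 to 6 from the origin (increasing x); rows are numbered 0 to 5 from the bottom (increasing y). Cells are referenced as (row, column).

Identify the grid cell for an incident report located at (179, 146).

Column index: ⌊(179 − 15) / 31⌋ = ⌊5.290⌋ = 5
Row offset from origin: ⌊(146 − 17) / 40⌋ = ⌊3.225⌋ = 3 → row 3

(3, 5)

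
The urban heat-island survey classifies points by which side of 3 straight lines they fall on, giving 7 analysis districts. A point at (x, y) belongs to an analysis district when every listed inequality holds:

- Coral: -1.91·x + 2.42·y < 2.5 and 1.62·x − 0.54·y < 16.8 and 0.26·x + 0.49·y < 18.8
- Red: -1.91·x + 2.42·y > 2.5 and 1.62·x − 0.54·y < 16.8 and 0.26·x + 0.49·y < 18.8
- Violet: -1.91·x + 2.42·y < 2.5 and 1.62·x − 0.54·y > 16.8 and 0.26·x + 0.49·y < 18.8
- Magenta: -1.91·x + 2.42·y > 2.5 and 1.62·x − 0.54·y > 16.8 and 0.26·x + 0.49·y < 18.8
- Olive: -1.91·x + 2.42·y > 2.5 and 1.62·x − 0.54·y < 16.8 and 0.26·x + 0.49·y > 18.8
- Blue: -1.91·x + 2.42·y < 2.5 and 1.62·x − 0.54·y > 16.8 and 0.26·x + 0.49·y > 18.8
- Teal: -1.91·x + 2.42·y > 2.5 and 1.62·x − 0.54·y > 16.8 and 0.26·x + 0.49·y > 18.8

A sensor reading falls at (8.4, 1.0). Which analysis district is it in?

-1.91·8.4 + 2.42·1.0 = -13.624, which is < 2.5
1.62·8.4 − 0.54·1.0 = 13.068, which is < 16.8
0.26·8.4 + 0.49·1.0 = 2.674, which is < 18.8
This sign pattern matches Coral.

Coral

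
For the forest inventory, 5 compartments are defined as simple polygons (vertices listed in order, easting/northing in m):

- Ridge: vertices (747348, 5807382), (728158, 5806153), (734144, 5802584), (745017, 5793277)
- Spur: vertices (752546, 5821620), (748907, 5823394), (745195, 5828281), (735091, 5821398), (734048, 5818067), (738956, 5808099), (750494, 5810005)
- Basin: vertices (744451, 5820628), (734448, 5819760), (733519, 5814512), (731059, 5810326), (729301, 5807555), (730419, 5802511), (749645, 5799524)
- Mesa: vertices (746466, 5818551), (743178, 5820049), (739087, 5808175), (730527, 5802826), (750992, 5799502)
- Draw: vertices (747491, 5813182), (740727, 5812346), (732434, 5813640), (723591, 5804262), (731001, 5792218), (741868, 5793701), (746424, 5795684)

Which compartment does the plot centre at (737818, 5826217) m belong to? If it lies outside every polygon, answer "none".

none

Cast a ray rightward from (737818, 5826217). For each polygon, the edges (by vertex number in listed order) whose endpoints lie on opposite sides of northing = 5826217, where each meets that height, and whether that is right or left of the point:
Ridge: no edge straddles that height → 0 crossings.
Spur: 2–3 at easting≈746762.7 (right), 3–4 at easting≈742165.1 (right) → 2 crossings.
Basin: no edge straddles that height → 0 crossings.
Mesa: no edge straddles that height → 0 crossings.
Draw: no edge straddles that height → 0 crossings.
All counts are even, so the point lies outside every listed polygon.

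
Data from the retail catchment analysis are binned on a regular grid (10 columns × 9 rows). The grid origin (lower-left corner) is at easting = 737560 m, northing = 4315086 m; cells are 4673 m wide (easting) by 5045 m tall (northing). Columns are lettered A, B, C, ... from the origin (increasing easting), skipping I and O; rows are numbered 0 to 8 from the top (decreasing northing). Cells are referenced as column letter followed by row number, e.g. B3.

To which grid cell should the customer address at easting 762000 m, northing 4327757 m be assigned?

F6

Column index: ⌊(762000 − 737560) / 4673⌋ = ⌊5.230⌋ = 5 → column F
Row offset from origin: ⌊(4327757 − 4315086) / 5045⌋ = ⌊2.512⌋ = 2 → row 6 (counted from top)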